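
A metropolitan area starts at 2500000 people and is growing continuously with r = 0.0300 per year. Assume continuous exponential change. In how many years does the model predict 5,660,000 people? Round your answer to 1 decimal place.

5660000 = 2500000 · e^(0.03·t)
t = ln(5660000/2500000) / 0.03 = ln(2.264) / 0.03 = 0.81713 / 0.03

t ≈ 27.2 years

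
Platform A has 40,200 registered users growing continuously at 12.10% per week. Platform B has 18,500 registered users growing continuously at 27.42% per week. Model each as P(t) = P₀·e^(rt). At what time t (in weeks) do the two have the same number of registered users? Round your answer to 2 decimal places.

40200·e^(0.121t) = 18500·e^(0.2742t)
40200/18500 = e^((0.2742 − 0.121)t) → ln(2.17297) = 0.1532·t
t = 0.7761 / 0.1532

t ≈ 5.07 weeks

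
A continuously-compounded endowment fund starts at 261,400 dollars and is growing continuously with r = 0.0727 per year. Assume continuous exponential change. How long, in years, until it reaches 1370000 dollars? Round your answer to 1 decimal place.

1370000 = 261400 · e^(0.0727·t)
t = ln(1370000/261400) / 0.0727 = ln(5.24101) / 0.0727 = 1.65651 / 0.0727

t ≈ 22.8 years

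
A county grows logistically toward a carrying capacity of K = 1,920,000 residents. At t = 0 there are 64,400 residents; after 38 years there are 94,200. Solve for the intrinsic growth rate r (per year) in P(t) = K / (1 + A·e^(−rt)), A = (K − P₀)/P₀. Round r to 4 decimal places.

r ≈ 0.0104 per year

A = (1920000 − 64400)/64400 = 28.81366
94200 = 1920000/(1 + 28.81366·e^(−r·38)) → e^(−38r) = (20.38217 − 1)/28.81366 = 0.672673
r = −ln(0.672673)/38 = 0.3965/38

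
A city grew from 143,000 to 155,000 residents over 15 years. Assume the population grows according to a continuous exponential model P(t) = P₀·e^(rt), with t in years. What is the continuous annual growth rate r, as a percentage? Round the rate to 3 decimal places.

r ≈ 0.537% per year

155000 = 143000 · e^(r·15)
e^(15r) = 155000/143000 = 1.08392
r = ln(1.08392) / 15 = 0.08058 / 15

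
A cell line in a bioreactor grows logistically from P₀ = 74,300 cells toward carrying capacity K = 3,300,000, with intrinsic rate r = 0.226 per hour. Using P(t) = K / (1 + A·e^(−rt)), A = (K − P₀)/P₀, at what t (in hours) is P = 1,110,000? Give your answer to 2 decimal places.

t ≈ 13.68 hours

A = (3300000 − 74300)/74300 = 43.41454
1110000 = 3300000/(1 + 43.41454·e^(−0.226t)) → 1 + 43.41454·e^(−0.226t) = 2.97297
e^(−0.226t) = 0.045445 → t = ln(22.00463)/0.226 = 3.09125/0.226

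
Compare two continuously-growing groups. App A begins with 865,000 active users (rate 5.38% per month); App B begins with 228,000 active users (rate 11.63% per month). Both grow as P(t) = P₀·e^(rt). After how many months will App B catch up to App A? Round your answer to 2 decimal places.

865000·e^(0.0538t) = 228000·e^(0.1163t)
865000/228000 = e^((0.1163 − 0.0538)t) → ln(3.79386) = 0.0625·t
t = 1.33338 / 0.0625

t ≈ 21.33 months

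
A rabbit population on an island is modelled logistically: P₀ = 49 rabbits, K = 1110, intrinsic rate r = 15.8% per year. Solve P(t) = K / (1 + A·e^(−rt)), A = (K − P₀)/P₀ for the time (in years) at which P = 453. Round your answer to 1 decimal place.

t ≈ 17.1 years

A = (1110 − 49)/49 = 21.65306
453 = 1110/(1 + 21.65306·e^(−0.158t)) → 1 + 21.65306·e^(−0.158t) = 2.45033
e^(−0.158t) = 0.06698 → t = ln(14.92974)/0.158 = 2.70335/0.158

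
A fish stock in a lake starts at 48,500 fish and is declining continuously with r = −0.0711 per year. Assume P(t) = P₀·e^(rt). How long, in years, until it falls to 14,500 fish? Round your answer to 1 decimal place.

t ≈ 17.0 years

14500 = 48500 · e^(-0.0711·t)
t = ln(14500/48500) / -0.0711 = ln(0.29897) / -0.0711 = -1.20742 / -0.0711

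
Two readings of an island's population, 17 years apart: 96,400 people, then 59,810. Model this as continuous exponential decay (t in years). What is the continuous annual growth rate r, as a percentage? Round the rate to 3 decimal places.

59810 = 96400 · e^(r·17)
e^(17r) = 59810/96400 = 0.62044
r = ln(0.62044) / 17 = -0.47733 / 17

r ≈ -2.808% per year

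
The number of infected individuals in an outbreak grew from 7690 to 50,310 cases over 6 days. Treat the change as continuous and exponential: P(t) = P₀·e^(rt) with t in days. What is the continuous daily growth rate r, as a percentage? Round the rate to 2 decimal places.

50310 = 7690 · e^(r·6)
e^(6r) = 50310/7690 = 6.54226
r = ln(6.54226) / 6 = 1.87828 / 6

r ≈ 31.30% per day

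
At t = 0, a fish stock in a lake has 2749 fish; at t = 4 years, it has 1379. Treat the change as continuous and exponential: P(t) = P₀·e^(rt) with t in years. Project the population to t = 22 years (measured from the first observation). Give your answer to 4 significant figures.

r = ln(1379/2749) / 4 ≈ -0.17247 per year
P(22) = 2749 · e^(-0.17247·22) = 2749 · 0.0225 ≈ 61.85

≈ 61.85 fish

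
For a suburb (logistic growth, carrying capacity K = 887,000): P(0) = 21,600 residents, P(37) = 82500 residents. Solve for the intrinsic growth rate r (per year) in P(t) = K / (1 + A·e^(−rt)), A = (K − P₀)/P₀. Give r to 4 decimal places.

r ≈ 0.0382 per year

A = (887000 − 21600)/21600 = 40.06481
82500 = 887000/(1 + 40.06481·e^(−r·37)) → e^(−37r) = (10.75152 − 1)/40.06481 = 0.243393
r = −ln(0.243393)/37 = 1.41308/37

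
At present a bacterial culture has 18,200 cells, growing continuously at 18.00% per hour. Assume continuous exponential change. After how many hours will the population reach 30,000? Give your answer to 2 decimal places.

t ≈ 2.78 hours

30000 = 18200 · e^(0.18·t)
t = ln(30000/18200) / 0.18 = ln(1.64835) / 0.18 = 0.49978 / 0.18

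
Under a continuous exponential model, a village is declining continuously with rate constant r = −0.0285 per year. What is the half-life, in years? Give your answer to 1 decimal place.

half-life = ln(2) / |r| = 0.69315 / 0.0285

half-life ≈ 24.3 years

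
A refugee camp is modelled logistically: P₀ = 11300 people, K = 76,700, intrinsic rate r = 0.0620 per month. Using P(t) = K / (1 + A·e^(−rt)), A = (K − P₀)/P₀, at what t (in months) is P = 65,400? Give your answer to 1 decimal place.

A = (76700 − 11300)/11300 = 5.78761
65400 = 76700/(1 + 5.78761·e^(−0.062t)) → 1 + 5.78761·e^(−0.062t) = 1.17278
e^(−0.062t) = 0.029854 → t = ln(33.49644)/0.062 = 3.51144/0.062

t ≈ 56.6 months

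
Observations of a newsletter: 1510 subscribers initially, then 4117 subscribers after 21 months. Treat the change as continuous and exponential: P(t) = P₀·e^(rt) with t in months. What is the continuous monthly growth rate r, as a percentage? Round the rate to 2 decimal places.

r ≈ 4.78% per month

4117 = 1510 · e^(r·21)
e^(21r) = 4117/1510 = 2.72649
r = ln(2.72649) / 21 = 1.00302 / 21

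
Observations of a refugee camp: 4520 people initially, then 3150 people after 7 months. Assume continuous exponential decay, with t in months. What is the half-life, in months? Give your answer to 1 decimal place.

r = ln(3150/4520) / 7 = ln(0.6969) / 7 ≈ -0.051587 per month
half-life = ln 2 / |r| = 0.69315 / 0.051587

half-life ≈ 13.4 months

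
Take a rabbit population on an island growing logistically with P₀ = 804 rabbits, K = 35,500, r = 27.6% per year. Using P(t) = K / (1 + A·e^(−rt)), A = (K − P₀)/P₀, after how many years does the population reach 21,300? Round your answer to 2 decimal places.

A = (35500 − 804)/804 = 43.15423
21300 = 35500/(1 + 43.15423·e^(−0.276t)) → 1 + 43.15423·e^(−0.276t) = 1.66667
e^(−0.276t) = 0.015448 → t = ln(64.73134)/0.276 = 4.17025/0.276

t ≈ 15.11 years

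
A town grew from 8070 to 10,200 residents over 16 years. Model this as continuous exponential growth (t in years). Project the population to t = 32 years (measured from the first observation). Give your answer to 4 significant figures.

r = ln(10200/8070) / 16 ≈ 0.01464 per year
P(32) = 8070 · e^(0.01464·32) = 8070 · 1.59755 ≈ 12892.19

≈ 12,890 residents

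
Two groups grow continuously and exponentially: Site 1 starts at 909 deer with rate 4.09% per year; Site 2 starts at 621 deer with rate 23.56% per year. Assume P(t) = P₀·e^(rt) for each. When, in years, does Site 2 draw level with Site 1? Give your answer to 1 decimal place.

t ≈ 2.0 years

909·e^(0.0409t) = 621·e^(0.2356t)
909/621 = e^((0.2356 − 0.0409)t) → ln(1.46377) = 0.1947·t
t = 0.38101 / 0.1947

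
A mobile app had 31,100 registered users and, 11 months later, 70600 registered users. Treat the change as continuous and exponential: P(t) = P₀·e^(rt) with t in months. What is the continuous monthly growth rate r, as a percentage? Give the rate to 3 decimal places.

r ≈ 7.453% per month

70600 = 31100 · e^(r·11)
e^(11r) = 70600/31100 = 2.2701
r = ln(2.2701) / 11 = 0.81982 / 11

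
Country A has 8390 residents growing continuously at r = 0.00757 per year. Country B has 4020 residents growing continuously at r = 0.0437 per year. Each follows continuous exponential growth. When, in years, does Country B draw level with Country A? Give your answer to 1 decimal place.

8390·e^(0.00757t) = 4020·e^(0.0437t)
8390/4020 = e^((0.0437 − 0.00757)t) → ln(2.08706) = 0.03613·t
t = 0.73576 / 0.03613

t ≈ 20.4 years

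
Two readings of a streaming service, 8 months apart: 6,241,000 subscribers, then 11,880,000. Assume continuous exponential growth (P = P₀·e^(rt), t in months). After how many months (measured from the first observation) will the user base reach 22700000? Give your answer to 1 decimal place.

t ≈ 16.0 months

r = ln(11880000/6241000) / 8 ≈ 0.080464 per month
t = ln(22700000/6241000) / r = 1.29122 / 0.080464 ≈ 16.047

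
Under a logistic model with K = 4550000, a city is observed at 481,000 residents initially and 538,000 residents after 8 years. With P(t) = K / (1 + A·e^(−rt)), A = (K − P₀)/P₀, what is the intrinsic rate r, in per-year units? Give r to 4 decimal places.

r ≈ 0.0158 per year

A = (4550000 − 481000)/481000 = 8.45946
538000 = 4550000/(1 + 8.45946·e^(−r·8)) → e^(−8r) = (8.45725 − 1)/8.45946 = 0.881528
r = −ln(0.881528)/8 = 0.1261/8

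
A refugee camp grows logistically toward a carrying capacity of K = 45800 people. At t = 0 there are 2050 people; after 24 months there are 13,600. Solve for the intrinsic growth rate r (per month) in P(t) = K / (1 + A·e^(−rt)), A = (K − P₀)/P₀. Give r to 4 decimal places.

r ≈ 0.0916 per month

A = (45800 − 2050)/2050 = 21.34146
13600 = 45800/(1 + 21.34146·e^(−r·24)) → e^(−24r) = (3.36765 − 1)/21.34146 = 0.110941
r = −ln(0.110941)/24 = 2.19876/24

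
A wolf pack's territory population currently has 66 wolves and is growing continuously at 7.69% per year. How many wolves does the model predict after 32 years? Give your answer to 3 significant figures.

≈ 773 wolves

P(32) = 66 · e^(0.0769·32) = 66 · e^(2.4608)
= 66 · 11.71418 ≈ 773.14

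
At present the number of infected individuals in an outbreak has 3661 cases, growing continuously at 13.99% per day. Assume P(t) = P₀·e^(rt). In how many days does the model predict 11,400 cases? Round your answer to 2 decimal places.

t ≈ 8.12 days

11400 = 3661 · e^(0.1399·t)
t = ln(11400/3661) / 0.1399 = ln(3.1139) / 0.1399 = 1.13588 / 0.1399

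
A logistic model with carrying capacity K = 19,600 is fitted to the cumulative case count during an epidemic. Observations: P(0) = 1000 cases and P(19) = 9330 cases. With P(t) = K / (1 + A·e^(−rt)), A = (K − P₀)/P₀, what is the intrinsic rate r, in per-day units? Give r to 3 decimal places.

r ≈ 0.149 per day

A = (19600 − 1000)/1000 = 18.6
9330 = 19600/(1 + 18.6·e^(−r·19)) → e^(−19r) = (2.10075 − 1)/18.6 = 0.05918
r = −ln(0.05918)/19 = 2.82717/19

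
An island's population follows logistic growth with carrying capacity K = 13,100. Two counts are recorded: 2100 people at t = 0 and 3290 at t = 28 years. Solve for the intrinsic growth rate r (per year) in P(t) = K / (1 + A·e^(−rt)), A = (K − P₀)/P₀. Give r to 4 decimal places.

r ≈ 0.0201 per year

A = (13100 − 2100)/2100 = 5.2381
3290 = 13100/(1 + 5.2381·e^(−r·28)) → e^(−28r) = (3.98176 − 1)/5.2381 = 0.569246
r = −ln(0.569246)/28 = 0.56344/28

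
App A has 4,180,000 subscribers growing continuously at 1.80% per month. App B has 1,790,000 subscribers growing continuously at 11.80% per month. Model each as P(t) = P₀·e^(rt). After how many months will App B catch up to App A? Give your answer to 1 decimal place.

t ≈ 8.5 months

4180000·e^(0.018t) = 1790000·e^(0.118t)
4180000/1790000 = e^((0.118 − 0.018)t) → ln(2.3352) = 0.1·t
t = 0.8481 / 0.1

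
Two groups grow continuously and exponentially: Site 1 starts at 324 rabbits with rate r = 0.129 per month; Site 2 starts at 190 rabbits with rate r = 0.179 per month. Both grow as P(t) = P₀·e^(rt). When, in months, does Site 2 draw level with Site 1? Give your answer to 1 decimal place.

t ≈ 10.7 months

324·e^(0.129t) = 190·e^(0.179t)
324/190 = e^((0.179 − 0.129)t) → ln(1.70526) = 0.05·t
t = 0.53372 / 0.05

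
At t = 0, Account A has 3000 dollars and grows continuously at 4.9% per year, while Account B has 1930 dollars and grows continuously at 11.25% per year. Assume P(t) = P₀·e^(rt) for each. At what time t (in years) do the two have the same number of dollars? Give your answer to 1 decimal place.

t ≈ 6.9 years

3000·e^(0.049t) = 1930·e^(0.1125t)
3000/1930 = e^((0.1125 − 0.049)t) → ln(1.5544) = 0.0635·t
t = 0.44109 / 0.0635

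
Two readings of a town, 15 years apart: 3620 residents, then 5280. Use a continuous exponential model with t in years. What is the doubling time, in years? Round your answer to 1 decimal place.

doubling time ≈ 27.5 years

r = ln(5280/3620) / 15 = ln(1.45856) / 15 ≈ 0.025163 per year
doubling time = ln 2 / |r| = 0.69315 / 0.025163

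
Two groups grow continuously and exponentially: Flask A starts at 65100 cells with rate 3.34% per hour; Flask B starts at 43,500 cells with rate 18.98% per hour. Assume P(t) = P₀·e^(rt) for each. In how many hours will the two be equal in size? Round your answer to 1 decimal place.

65100·e^(0.0334t) = 43500·e^(0.1898t)
65100/43500 = e^((0.1898 − 0.0334)t) → ln(1.49655) = 0.1564·t
t = 0.40316 / 0.1564

t ≈ 2.6 hours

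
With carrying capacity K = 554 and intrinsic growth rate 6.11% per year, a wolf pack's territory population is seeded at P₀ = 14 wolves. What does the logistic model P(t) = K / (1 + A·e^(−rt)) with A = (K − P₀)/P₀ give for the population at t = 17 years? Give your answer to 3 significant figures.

≈ 37.8 wolves

A = (554 − 14)/14 = 38.57143
P(17) = 554 / (1 + 38.57143·e^(−0.0611·17)) = 554 / (1 + 38.57143·0.353914)
= 554 / 14.65099 ≈ 37.81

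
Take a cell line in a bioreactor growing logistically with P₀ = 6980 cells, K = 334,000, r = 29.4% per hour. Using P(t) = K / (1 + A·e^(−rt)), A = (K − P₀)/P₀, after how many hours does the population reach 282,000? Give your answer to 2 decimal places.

t ≈ 18.84 hours

A = (334000 − 6980)/6980 = 46.851
282000 = 334000/(1 + 46.851·e^(−0.294t)) → 1 + 46.851·e^(−0.294t) = 1.1844
e^(−0.294t) = 0.003936 → t = ln(254.07659)/0.294 = 5.53764/0.294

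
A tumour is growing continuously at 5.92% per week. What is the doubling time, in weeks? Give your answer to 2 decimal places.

doubling time = ln(2) / |r| = 0.69315 / 0.0592

doubling time ≈ 11.71 weeks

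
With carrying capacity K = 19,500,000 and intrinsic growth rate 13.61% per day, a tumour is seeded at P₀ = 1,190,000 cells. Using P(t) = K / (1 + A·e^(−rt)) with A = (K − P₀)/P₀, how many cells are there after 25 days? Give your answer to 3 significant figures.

≈ 12,900,000 cells

A = (19500000 − 1190000)/1190000 = 15.38655
P(25) = 19500000 / (1 + 15.38655·e^(−0.1361·25)) = 19500000 / (1 + 15.38655·0.03329)
= 19500000 / 1.51222 ≈ 12894970.5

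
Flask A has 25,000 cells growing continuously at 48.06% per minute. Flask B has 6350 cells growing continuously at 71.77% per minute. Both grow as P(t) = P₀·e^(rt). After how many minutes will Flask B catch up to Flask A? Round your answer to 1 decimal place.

t ≈ 5.8 minutes

25000·e^(0.4806t) = 6350·e^(0.7177t)
25000/6350 = e^((0.7177 − 0.4806)t) → ln(3.93701) = 0.2371·t
t = 1.37042 / 0.2371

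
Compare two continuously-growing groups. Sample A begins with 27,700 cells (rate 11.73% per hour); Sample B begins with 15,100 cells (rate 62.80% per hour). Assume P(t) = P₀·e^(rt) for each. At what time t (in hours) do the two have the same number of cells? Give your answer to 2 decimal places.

27700·e^(0.1173t) = 15100·e^(0.628t)
27700/15100 = e^((0.628 − 0.1173)t) → ln(1.83444) = 0.5107·t
t = 0.60674 / 0.5107

t ≈ 1.19 hours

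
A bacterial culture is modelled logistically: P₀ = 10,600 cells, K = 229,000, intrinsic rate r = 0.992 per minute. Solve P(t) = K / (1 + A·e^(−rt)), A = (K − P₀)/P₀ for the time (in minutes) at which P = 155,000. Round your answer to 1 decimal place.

A = (229000 − 10600)/10600 = 20.60377
155000 = 229000/(1 + 20.60377·e^(−0.992t)) → 1 + 20.60377·e^(−0.992t) = 1.47742
e^(−0.992t) = 0.023171 → t = ln(43.15655)/0.992 = 3.76483/0.992

t ≈ 3.8 minutes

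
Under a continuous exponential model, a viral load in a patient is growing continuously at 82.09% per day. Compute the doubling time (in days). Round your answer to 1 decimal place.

doubling time ≈ 0.8 days

doubling time = ln(2) / |r| = 0.69315 / 0.8209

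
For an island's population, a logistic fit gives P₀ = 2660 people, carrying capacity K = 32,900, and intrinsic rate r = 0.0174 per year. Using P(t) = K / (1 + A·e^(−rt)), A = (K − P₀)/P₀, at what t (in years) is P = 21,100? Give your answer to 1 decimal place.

t ≈ 173.1 years

A = (32900 − 2660)/2660 = 11.36842
21100 = 32900/(1 + 11.36842·e^(−0.0174t)) → 1 + 11.36842·e^(−0.0174t) = 1.55924
e^(−0.0174t) = 0.049193 → t = ln(20.32828)/0.0174 = 3.01201/0.0174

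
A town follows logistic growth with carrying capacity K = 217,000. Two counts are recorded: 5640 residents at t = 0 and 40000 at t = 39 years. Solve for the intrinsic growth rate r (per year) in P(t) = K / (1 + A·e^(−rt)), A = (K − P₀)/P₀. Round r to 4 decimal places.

r ≈ 0.0548 per year

A = (217000 − 5640)/5640 = 37.47518
40000 = 217000/(1 + 37.47518·e^(−r·39)) → e^(−39r) = (5.425 − 1)/37.47518 = 0.118078
r = −ln(0.118078)/39 = 2.13641/39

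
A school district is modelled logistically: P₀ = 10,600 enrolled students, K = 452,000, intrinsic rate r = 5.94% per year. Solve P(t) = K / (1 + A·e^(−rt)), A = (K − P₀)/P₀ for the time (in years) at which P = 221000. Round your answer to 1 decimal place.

A = (452000 − 10600)/10600 = 41.64151
221000 = 452000/(1 + 41.64151·e^(−0.0594t)) → 1 + 41.64151·e^(−0.0594t) = 2.04525
e^(−0.0594t) = 0.025101 → t = ln(39.83885)/0.0594 = 3.68484/0.0594

t ≈ 62.0 years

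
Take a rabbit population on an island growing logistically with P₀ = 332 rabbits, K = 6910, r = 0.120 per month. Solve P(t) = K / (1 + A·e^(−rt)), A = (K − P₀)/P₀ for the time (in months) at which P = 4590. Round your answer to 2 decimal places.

t ≈ 30.57 months

A = (6910 − 332)/332 = 19.81325
4590 = 6910/(1 + 19.81325·e^(−0.12t)) → 1 + 19.81325·e^(−0.12t) = 1.50545
e^(−0.12t) = 0.025511 → t = ln(39.1995)/0.12 = 3.66866/0.12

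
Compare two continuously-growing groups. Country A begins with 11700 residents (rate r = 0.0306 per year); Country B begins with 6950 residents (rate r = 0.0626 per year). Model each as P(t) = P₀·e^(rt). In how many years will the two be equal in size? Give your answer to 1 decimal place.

t ≈ 16.3 years

11700·e^(0.0306t) = 6950·e^(0.0626t)
11700/6950 = e^((0.0626 − 0.0306)t) → ln(1.68345) = 0.032·t
t = 0.52085 / 0.032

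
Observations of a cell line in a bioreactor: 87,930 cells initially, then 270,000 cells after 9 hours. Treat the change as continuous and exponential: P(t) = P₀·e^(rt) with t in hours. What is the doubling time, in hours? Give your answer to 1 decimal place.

r = ln(270000/87930) / 9 = ln(3.07062) / 9 ≈ 0.124653 per hour
doubling time = ln 2 / |r| = 0.69315 / 0.124653

doubling time ≈ 5.6 hours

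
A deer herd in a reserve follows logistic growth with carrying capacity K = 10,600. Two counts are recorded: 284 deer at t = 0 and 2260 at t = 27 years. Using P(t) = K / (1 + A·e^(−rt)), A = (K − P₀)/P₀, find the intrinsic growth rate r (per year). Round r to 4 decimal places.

A = (10600 − 284)/284 = 36.32394
2260 = 10600/(1 + 36.32394·e^(−r·27)) → e^(−27r) = (4.69027 − 1)/36.32394 = 0.101593
r = −ln(0.101593)/27 = 2.28678/27

r ≈ 0.0847 per year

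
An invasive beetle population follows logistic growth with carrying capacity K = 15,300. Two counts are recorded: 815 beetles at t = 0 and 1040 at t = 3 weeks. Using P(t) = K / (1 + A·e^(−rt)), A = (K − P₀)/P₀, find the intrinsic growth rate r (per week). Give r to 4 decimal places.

A = (15300 − 815)/815 = 17.77301
1040 = 15300/(1 + 17.77301·e^(−r·3)) → e^(−3r) = (14.71154 − 1)/17.77301 = 0.771481
r = −ln(0.771481)/3 = 0.25944/3

r ≈ 0.0865 per week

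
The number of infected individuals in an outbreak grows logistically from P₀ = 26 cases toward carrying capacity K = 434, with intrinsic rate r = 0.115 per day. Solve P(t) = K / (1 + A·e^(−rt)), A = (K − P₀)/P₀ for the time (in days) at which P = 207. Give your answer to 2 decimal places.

A = (434 − 26)/26 = 15.69231
207 = 434/(1 + 15.69231·e^(−0.115t)) → 1 + 15.69231·e^(−0.115t) = 2.09662
e^(−0.115t) = 0.069883 → t = ln(14.30973)/0.115 = 2.66094/0.115

t ≈ 23.14 days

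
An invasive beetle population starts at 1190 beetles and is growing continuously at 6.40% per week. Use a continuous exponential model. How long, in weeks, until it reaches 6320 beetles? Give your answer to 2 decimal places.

6320 = 1190 · e^(0.064·t)
t = ln(6320/1190) / 0.064 = ln(5.31092) / 0.064 = 1.66977 / 0.064

t ≈ 26.09 weeks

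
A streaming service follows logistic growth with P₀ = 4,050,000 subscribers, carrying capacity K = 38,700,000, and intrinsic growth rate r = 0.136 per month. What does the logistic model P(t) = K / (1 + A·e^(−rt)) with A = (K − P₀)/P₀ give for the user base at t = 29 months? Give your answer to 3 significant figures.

A = (38700000 − 4050000)/4050000 = 8.55556
P(29) = 38700000 / (1 + 8.55556·e^(−0.136·29)) = 38700000 / (1 + 8.55556·0.019371)
= 38700000 / 1.16573 ≈ 33198194.38

≈ 33,200,000 subscribers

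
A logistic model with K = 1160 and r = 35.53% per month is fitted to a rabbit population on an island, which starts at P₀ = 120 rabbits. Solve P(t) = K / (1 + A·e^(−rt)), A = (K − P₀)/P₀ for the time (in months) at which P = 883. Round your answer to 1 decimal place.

t ≈ 9.3 months

A = (1160 − 120)/120 = 8.66667
883 = 1160/(1 + 8.66667·e^(−0.3553t)) → 1 + 8.66667·e^(−0.3553t) = 1.3137
e^(−0.3553t) = 0.036197 → t = ln(27.62696)/0.3553 = 3.31879/0.3553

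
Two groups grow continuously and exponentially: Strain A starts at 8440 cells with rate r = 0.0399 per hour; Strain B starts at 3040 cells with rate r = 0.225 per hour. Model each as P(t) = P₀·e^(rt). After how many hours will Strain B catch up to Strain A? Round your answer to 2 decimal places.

t ≈ 5.52 hours

8440·e^(0.0399t) = 3040·e^(0.225t)
8440/3040 = e^((0.225 − 0.0399)t) → ln(2.77632) = 0.1851·t
t = 1.02112 / 0.1851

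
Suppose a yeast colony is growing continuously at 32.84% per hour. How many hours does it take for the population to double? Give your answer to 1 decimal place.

doubling time ≈ 2.1 hours

doubling time = ln(2) / |r| = 0.69315 / 0.3284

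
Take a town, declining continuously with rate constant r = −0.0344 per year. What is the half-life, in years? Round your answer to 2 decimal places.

half-life = ln(2) / |r| = 0.69315 / 0.0344

half-life ≈ 20.15 years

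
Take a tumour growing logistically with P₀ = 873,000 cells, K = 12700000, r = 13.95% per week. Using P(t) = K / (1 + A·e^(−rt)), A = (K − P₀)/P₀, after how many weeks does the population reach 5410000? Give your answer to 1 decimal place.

t ≈ 16.5 weeks

A = (12700000 − 873000)/873000 = 13.54754
5410000 = 12700000/(1 + 13.54754·e^(−0.1395t)) → 1 + 13.54754·e^(−0.1395t) = 2.3475
e^(−0.1395t) = 0.099465 → t = ln(10.0538)/0.1395 = 2.30795/0.1395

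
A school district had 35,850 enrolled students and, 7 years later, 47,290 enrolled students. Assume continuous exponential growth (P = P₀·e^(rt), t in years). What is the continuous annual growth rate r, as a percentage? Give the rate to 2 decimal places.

47290 = 35850 · e^(r·7)
e^(7r) = 47290/35850 = 1.31911
r = ln(1.31911) / 7 = 0.27696 / 7

r ≈ 3.96% per year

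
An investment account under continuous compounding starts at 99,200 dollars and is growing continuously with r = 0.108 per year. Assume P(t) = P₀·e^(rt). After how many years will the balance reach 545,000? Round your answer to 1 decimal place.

t ≈ 15.8 years

545000 = 99200 · e^(0.108·t)
t = ln(545000/99200) / 0.108 = ln(5.49395) / 0.108 = 1.70365 / 0.108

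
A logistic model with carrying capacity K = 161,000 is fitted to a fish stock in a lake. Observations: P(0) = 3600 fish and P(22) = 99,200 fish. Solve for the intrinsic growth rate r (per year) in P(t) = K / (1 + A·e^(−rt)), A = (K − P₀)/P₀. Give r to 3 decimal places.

r ≈ 0.193 per year

A = (161000 − 3600)/3600 = 43.72222
99200 = 161000/(1 + 43.72222·e^(−r·22)) → e^(−22r) = (1.62298 − 1)/43.72222 = 0.014249
r = −ln(0.014249)/22 = 4.25109/22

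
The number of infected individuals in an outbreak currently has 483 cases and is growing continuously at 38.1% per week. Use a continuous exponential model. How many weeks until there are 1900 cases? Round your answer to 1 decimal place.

1900 = 483 · e^(0.381·t)
t = ln(1900/483) / 0.381 = ln(3.93375) / 0.381 = 1.36959 / 0.381

t ≈ 3.6 weeks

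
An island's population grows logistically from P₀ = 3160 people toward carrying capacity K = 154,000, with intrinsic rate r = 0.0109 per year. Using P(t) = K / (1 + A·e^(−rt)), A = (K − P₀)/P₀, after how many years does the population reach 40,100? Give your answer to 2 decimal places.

A = (154000 − 3160)/3160 = 47.73418
40100 = 154000/(1 + 47.73418·e^(−0.0109t)) → 1 + 47.73418·e^(−0.0109t) = 3.8404
e^(−0.0109t) = 0.059505 → t = ln(16.80545)/0.0109 = 2.8217/0.0109

t ≈ 258.87 years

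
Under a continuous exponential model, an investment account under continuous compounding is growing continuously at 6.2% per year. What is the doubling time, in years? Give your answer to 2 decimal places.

doubling time ≈ 11.18 years

doubling time = ln(2) / |r| = 0.69315 / 0.062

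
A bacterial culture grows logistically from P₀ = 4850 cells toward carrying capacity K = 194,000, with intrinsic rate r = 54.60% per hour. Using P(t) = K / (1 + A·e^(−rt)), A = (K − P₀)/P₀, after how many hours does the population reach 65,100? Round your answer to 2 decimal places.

A = (194000 − 4850)/4850 = 39
65100 = 194000/(1 + 39·e^(−0.546t)) → 1 + 39·e^(−0.546t) = 2.98003
e^(−0.546t) = 0.05077 → t = ln(19.69666)/0.546 = 2.98045/0.546

t ≈ 5.46 hours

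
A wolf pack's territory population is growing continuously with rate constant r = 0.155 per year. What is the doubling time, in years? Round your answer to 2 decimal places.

doubling time ≈ 4.47 years

doubling time = ln(2) / |r| = 0.69315 / 0.155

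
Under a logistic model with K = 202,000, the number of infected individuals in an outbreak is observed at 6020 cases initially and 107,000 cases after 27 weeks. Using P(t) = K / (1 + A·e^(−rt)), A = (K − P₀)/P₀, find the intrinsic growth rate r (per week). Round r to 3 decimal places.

r ≈ 0.133 per week

A = (202000 − 6020)/6020 = 32.55482
107000 = 202000/(1 + 32.55482·e^(−r·27)) → e^(−27r) = (1.88785 − 1)/32.55482 = 0.027272
r = −ln(0.027272)/27 = 3.60188/27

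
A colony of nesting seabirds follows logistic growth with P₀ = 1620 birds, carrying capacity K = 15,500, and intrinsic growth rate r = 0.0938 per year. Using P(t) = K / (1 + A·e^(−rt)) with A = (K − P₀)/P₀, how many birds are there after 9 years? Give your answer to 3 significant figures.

≈ 3,310 birds

A = (15500 − 1620)/1620 = 8.5679
P(9) = 15500 / (1 + 8.5679·e^(−0.0938·9)) = 15500 / (1 + 8.5679·0.429901)
= 15500 / 4.68335 ≈ 3309.6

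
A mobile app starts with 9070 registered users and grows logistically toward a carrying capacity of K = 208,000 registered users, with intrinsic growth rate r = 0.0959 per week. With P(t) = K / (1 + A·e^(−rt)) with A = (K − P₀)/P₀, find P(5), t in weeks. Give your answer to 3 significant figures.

A = (208000 − 9070)/9070 = 21.93275
P(5) = 208000 / (1 + 21.93275·e^(−0.0959·5)) = 208000 / (1 + 21.93275·0.619093)
= 208000 / 14.57841 ≈ 14267.68

≈ 14,300 registered users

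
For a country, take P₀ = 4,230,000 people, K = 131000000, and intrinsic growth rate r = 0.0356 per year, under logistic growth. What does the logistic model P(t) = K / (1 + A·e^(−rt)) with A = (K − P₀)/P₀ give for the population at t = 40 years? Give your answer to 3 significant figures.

A = (131000000 − 4230000)/4230000 = 29.96927
P(40) = 131000000 / (1 + 29.96927·e^(−0.0356·40)) = 131000000 / (1 + 29.96927·0.240749)
= 131000000 / 8.21507 ≈ 15946296.09

≈ 15,900,000 people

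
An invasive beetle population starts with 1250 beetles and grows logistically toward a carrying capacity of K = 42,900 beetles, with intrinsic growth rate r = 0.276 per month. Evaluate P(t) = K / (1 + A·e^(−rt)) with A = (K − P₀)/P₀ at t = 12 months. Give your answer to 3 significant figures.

≈ 19,400 beetles

A = (42900 − 1250)/1250 = 33.32
P(12) = 42900 / (1 + 33.32·e^(−0.276·12)) = 42900 / (1 + 33.32·0.036443)
= 42900 / 2.21429 ≈ 19374.17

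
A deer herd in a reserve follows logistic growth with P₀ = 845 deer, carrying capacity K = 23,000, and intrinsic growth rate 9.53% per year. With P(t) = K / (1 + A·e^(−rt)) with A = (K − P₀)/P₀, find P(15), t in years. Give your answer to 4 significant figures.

A = (23000 − 845)/845 = 26.21893
P(15) = 23000 / (1 + 26.21893·e^(−0.0953·15)) = 23000 / (1 + 26.21893·0.239429)
= 23000 / 7.27756 ≈ 3160.4

≈ 3,160 deer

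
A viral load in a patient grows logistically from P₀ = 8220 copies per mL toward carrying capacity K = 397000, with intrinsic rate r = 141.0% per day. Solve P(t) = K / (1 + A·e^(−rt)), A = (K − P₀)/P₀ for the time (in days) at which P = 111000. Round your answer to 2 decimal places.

A = (397000 − 8220)/8220 = 47.29684
111000 = 397000/(1 + 47.29684·e^(−1.41t)) → 1 + 47.29684·e^(−1.41t) = 3.57658
e^(−1.41t) = 0.054477 → t = ln(18.35646)/1.41 = 2.90998/1.41

t ≈ 2.06 days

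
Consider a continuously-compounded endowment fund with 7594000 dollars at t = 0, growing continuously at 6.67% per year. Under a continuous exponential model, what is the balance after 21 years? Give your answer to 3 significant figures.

≈ 30,800,000 dollars

P(21) = 7594000 · e^(0.0667·21) = 7594000 · e^(1.4007)
= 7594000 · 4.05804 ≈ 30816752.73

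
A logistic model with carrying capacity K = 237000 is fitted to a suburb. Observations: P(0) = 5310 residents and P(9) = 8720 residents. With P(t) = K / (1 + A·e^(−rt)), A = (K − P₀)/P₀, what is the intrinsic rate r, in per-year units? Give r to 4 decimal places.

A = (237000 − 5310)/5310 = 43.63277
8720 = 237000/(1 + 43.63277·e^(−r·9)) → e^(−9r) = (27.1789 − 1)/43.63277 = 0.599983
r = −ln(0.599983)/9 = 0.51085/9

r ≈ 0.0568 per year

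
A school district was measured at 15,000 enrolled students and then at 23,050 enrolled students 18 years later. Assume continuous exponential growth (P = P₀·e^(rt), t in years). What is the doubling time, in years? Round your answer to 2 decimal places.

r = ln(23050/15000) / 18 = ln(1.53667) / 18 ≈ 0.023868 per year
doubling time = ln 2 / |r| = 0.69315 / 0.023868

doubling time ≈ 29.04 years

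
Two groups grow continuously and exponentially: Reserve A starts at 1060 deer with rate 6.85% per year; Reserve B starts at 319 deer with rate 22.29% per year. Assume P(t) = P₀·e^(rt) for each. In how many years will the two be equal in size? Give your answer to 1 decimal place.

1060·e^(0.0685t) = 319·e^(0.2229t)
1060/319 = e^((0.2229 − 0.0685)t) → ln(3.32288) = 0.1544·t
t = 1.20083 / 0.1544

t ≈ 7.8 years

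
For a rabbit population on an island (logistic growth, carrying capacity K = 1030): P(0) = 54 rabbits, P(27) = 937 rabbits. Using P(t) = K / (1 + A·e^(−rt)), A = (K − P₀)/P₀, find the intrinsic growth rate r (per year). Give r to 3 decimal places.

A = (1030 − 54)/54 = 18.07407
937 = 1030/(1 + 18.07407·e^(−r·27)) → e^(−27r) = (1.09925 − 1)/18.07407 = 0.005491
r = −ln(0.005491)/27 = 5.20456/27

r ≈ 0.193 per year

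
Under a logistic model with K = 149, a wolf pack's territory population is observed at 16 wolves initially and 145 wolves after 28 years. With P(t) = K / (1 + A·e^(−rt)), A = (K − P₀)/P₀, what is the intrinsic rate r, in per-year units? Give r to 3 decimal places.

r ≈ 0.204 per year

A = (149 − 16)/16 = 8.3125
145 = 149/(1 + 8.3125·e^(−r·28)) → e^(−28r) = (1.02759 − 1)/8.3125 = 0.003319
r = −ln(0.003319)/28 = 5.7082/28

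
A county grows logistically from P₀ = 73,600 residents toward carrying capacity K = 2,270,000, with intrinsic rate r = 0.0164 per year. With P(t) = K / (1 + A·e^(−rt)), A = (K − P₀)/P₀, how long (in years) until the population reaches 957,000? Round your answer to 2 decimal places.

t ≈ 187.78 years

A = (2270000 − 73600)/73600 = 29.84239
957000 = 2270000/(1 + 29.84239·e^(−0.0164t)) → 1 + 29.84239·e^(−0.0164t) = 2.372
e^(−0.0164t) = 0.045975 → t = ln(21.75108)/0.0164 = 3.07966/0.0164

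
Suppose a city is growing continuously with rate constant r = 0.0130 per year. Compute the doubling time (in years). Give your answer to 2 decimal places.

doubling time ≈ 53.32 years

doubling time = ln(2) / |r| = 0.69315 / 0.013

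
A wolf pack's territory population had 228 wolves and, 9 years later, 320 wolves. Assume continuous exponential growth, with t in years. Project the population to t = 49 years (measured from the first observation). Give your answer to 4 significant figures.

r = ln(320/228) / 9 ≈ 0.037664 per year
P(49) = 228 · e^(0.037664·49) = 228 · 6.33147 ≈ 1443.58

≈ 1,444 wolves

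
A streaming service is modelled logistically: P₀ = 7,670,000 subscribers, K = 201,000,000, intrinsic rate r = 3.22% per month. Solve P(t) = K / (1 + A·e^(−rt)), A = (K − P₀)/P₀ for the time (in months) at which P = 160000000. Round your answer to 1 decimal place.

t ≈ 142.5 months

A = (201000000 − 7670000)/7670000 = 25.206
160000000 = 201000000/(1 + 25.206·e^(−0.0322t)) → 1 + 25.206·e^(−0.0322t) = 1.25625
e^(−0.0322t) = 0.010166 → t = ln(98.36487)/0.0322 = 4.58868/0.0322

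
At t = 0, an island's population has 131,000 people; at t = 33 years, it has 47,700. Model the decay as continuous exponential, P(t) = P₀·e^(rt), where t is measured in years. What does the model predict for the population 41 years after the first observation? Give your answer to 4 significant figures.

r = ln(47700/131000) / 33 ≈ -0.030614 per year
P(41) = 131000 · e^(-0.030614·41) = 131000 · 0.28502 ≈ 37338.26

≈ 37,340 people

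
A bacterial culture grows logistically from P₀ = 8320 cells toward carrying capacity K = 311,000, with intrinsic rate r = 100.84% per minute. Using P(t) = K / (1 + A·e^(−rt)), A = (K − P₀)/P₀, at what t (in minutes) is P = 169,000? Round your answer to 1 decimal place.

A = (311000 − 8320)/8320 = 36.37981
169000 = 311000/(1 + 36.37981·e^(−1.0084t)) → 1 + 36.37981·e^(−1.0084t) = 1.84024
e^(−1.0084t) = 0.023096 → t = ln(43.2971)/1.0084 = 3.76809/1.0084

t ≈ 3.7 minutes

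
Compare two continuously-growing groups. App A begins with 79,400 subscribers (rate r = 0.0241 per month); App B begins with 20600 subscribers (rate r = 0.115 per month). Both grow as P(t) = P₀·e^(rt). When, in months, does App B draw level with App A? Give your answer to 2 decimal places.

79400·e^(0.0241t) = 20600·e^(0.115t)
79400/20600 = e^((0.115 − 0.0241)t) → ln(3.85437) = 0.0909·t
t = 1.34921 / 0.0909

t ≈ 14.84 months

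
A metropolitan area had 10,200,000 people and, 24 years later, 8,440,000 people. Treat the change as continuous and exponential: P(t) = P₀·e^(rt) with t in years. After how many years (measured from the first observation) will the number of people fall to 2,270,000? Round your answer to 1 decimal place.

t ≈ 190.4 years

r = ln(8440000/10200000) / 24 ≈ -0.007892 per year
t = ln(2270000/10200000) / r = -1.50261 / -0.007892 ≈ 190.399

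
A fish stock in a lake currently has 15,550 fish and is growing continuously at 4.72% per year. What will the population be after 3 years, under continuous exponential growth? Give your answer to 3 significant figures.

≈ 17,900 fish

P(3) = 15550 · e^(0.0472·3) = 15550 · e^(0.1416)
= 15550 · 1.15212 ≈ 17915.4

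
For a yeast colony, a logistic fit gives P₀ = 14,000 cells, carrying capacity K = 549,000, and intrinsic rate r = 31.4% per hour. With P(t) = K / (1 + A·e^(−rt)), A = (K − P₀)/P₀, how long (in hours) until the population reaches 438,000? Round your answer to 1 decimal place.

t ≈ 16.0 hours

A = (549000 − 14000)/14000 = 38.21429
438000 = 549000/(1 + 38.21429·e^(−0.314t)) → 1 + 38.21429·e^(−0.314t) = 1.25342
e^(−0.314t) = 0.006632 → t = ln(150.79151)/0.314 = 5.0159/0.314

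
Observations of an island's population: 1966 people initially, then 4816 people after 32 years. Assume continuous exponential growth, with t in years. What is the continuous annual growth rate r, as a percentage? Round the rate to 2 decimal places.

4816 = 1966 · e^(r·32)
e^(32r) = 4816/1966 = 2.44964
r = ln(2.44964) / 32 = 0.89594 / 32

r ≈ 2.80% per year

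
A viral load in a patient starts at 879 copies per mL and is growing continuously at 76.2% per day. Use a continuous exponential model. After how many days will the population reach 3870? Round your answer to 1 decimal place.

3870 = 879 · e^(0.762·t)
t = ln(3870/879) / 0.762 = ln(4.40273) / 0.762 = 1.48222 / 0.762

t ≈ 1.9 days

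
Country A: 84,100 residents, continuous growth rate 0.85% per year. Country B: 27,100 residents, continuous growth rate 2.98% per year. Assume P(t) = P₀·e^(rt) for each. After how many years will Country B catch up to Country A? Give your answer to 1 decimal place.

84100·e^(0.0085t) = 27100·e^(0.0298t)
84100/27100 = e^((0.0298 − 0.0085)t) → ln(3.10332) = 0.0213·t
t = 1.13247 / 0.0213

t ≈ 53.2 years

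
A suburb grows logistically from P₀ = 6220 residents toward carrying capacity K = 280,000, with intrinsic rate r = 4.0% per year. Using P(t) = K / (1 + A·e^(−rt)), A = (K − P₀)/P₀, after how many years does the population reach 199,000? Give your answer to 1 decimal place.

t ≈ 117.1 years

A = (280000 − 6220)/6220 = 44.01608
199000 = 280000/(1 + 44.01608·e^(−0.04t)) → 1 + 44.01608·e^(−0.04t) = 1.40704
e^(−0.04t) = 0.009247 → t = ln(108.13826)/0.04 = 4.68341/0.04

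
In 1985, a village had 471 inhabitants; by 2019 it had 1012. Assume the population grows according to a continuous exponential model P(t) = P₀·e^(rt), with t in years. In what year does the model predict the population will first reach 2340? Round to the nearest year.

year 2056

r = ln(1012/471) / 34 = 0.76483/34 ≈ 0.022495 per year
t = ln(2340/471) / r = 1.60305/0.022495 ≈ 71.26 years after 1985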